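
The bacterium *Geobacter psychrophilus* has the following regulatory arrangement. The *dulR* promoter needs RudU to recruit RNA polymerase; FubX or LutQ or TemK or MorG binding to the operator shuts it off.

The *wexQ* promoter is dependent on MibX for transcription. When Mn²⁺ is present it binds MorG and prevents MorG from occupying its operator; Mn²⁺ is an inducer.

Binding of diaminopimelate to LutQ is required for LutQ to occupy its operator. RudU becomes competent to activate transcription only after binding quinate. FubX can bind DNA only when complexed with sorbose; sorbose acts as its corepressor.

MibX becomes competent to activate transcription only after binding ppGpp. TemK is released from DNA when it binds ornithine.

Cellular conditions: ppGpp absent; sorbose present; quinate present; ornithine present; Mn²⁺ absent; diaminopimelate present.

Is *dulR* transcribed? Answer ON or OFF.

Sorbose is present, so FubX is active.
Quinate is present, so RudU is active.
Diaminopimelate is present, so LutQ is active.
Ornithine is present, so TemK is inactive.
Mn²⁺ is absent, so MorG is active.
With repressor FubX bound, *dulR* is not transcribed.

OFF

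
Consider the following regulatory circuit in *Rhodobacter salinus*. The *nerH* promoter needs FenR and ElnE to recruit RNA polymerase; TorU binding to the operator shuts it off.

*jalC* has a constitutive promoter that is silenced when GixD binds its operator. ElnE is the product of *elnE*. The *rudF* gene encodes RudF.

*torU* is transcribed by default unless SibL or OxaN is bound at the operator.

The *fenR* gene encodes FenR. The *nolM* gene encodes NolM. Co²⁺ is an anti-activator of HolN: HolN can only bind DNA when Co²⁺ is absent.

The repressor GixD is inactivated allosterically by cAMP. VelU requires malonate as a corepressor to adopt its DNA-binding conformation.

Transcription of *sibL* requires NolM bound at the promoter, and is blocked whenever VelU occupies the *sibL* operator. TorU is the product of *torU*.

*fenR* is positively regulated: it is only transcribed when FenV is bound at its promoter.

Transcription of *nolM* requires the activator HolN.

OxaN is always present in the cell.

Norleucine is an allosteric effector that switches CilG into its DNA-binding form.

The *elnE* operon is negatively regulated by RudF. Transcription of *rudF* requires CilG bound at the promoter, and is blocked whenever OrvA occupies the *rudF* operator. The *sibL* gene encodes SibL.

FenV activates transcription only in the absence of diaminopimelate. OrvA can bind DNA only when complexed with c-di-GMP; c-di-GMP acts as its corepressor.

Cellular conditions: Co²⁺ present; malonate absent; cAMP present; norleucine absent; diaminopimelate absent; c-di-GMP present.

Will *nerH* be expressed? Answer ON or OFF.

Diaminopimelate is absent, so FenV is active.
No repressor is bound and FenV is active, so *fenR* is transcribed.
So FenR is produced and active.
Co²⁺ is present, so HolN is inactive.
Required activator HolN is absent, so *nolM* is not transcribed.
So NolM is not produced.
Malonate is absent, so VelU is inactive.
Required activator NolM is absent, so *sibL* is not transcribed.
So SibL is not produced.
OxaN is produced constitutively and is active.
With repressor OxaN bound, *torU* is not transcribed.
So TorU is not produced.
c-di-GMP is present, so OrvA is active.
Norleucine is absent, so CilG is inactive.
With repressor OrvA bound, *rudF* is not transcribed.
So RudF is not produced.
With no repressor bound, *elnE* is transcribed.
So ElnE is produced and active.
No repressor is bound and FenR and ElnE are active, so *nerH* is transcribed.

ON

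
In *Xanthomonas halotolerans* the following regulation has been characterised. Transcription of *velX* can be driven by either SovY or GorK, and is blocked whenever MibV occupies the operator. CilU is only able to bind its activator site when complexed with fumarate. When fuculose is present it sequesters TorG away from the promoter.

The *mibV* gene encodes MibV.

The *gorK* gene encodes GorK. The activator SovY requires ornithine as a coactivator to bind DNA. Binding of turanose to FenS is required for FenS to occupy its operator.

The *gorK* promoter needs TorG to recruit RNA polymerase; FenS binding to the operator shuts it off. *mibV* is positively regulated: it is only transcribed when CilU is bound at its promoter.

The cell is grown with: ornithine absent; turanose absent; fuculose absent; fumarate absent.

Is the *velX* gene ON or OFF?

Fumarate is absent, so CilU is inactive.
Required activator CilU is absent, so *mibV* is not transcribed.
So MibV is not produced.
Ornithine is absent, so SovY is inactive.
Turanose is absent, so FenS is inactive.
Fuculose is absent, so TorG is active.
No repressor is bound and TorG is active, so *gorK* is transcribed.
So GorK is produced and active.
Activator GorK is present, so *velX* is transcribed.

ON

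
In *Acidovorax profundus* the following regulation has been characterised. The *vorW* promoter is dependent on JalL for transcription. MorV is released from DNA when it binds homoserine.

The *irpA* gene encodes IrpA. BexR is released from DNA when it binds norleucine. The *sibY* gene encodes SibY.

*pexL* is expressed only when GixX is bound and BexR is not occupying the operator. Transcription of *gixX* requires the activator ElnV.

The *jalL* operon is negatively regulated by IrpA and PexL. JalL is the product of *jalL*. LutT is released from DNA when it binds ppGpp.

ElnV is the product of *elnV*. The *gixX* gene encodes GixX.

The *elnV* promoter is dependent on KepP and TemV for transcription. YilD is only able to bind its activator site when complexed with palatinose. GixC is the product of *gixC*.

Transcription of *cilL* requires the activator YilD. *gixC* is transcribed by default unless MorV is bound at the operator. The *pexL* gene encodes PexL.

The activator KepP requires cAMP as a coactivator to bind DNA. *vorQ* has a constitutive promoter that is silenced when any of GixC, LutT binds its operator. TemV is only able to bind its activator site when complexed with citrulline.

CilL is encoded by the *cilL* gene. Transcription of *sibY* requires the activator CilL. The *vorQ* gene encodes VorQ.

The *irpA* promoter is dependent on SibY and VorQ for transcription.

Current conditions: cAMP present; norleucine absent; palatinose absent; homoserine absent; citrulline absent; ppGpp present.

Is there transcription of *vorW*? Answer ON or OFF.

Palatinose is absent, so YilD is inactive.
Required activator YilD is absent, so *cilL* is not transcribed.
So CilL is not produced.
Required activator CilL is absent, so *sibY* is not transcribed.
So SibY is not produced.
Homoserine is absent, so MorV is active.
With repressor MorV bound, *gixC* is not transcribed.
So GixC is not produced.
ppGpp is present, so LutT is inactive.
With no repressor bound, *vorQ* is transcribed.
So VorQ is produced and active.
Required activator SibY is absent, so *irpA* is not transcribed.
So IrpA is not produced.
Norleucine is absent, so BexR is active.
cAMP is present, so KepP is active.
Citrulline is absent, so TemV is inactive.
Required activator TemV is absent, so *elnV* is not transcribed.
So ElnV is not produced.
Required activator ElnV is absent, so *gixX* is not transcribed.
So GixX is not produced.
With repressor BexR bound, *pexL* is not transcribed.
So PexL is not produced.
With no repressor bound, *jalL* is transcribed.
So JalL is produced and active.
No repressor is bound and JalL is active, so *vorW* is transcribed.

ON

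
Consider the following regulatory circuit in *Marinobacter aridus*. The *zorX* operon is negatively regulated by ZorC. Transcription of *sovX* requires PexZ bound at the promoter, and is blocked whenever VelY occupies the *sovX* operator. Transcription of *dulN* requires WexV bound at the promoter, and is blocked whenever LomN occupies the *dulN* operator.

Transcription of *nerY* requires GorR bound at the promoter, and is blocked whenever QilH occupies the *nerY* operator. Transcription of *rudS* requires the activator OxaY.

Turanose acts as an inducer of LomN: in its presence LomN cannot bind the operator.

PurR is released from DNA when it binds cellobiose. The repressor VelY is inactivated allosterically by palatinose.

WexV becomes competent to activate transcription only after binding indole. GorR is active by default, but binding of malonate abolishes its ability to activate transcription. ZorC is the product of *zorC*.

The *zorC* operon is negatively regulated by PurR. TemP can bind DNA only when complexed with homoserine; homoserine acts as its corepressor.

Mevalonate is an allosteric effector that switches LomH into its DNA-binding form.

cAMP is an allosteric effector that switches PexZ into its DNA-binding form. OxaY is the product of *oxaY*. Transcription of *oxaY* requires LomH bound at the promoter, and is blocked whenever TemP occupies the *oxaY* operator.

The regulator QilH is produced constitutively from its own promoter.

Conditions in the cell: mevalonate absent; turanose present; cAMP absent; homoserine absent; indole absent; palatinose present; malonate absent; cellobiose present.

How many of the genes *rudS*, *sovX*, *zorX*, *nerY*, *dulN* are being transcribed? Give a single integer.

Homoserine is absent, so TemP is inactive.
Mevalonate is absent, so LomH is inactive.
Required activator LomH is absent, so *oxaY* is not transcribed.
So OxaY is not produced.
Required activator OxaY is absent, so *rudS* is not transcribed.
→ *rudS* is OFF.
Palatinose is present, so VelY is inactive.
cAMP is absent, so PexZ is inactive.
Required activator PexZ is absent, so *sovX* is not transcribed.
→ *sovX* is OFF.
Cellobiose is present, so PurR is inactive.
With no repressor bound, *zorC* is transcribed.
So ZorC is produced and active.
With repressor ZorC bound, *zorX* is not transcribed.
→ *zorX* is OFF.
QilH is produced constitutively and is active.
Malonate is absent, so GorR is active.
With repressor QilH bound, *nerY* is not transcribed.
→ *nerY* is OFF.
Indole is absent, so WexV is inactive.
Turanose is present, so LomN is inactive.
Required activator WexV is absent, so *dulN* is not transcribed.
→ *dulN* is OFF.
0 of the 5 genes are transcribed.

0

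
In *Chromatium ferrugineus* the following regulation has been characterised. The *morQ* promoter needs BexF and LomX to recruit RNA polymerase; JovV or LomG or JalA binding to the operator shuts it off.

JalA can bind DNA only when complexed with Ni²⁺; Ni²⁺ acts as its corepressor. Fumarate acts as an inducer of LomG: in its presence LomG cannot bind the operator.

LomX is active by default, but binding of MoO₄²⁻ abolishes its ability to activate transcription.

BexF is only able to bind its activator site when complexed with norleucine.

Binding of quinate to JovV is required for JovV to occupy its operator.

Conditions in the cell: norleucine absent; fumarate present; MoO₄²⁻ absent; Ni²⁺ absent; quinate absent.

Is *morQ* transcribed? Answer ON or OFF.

Quinate is absent, so JovV is inactive.
Norleucine is absent, so BexF is inactive.
MoO₄²⁻ is absent, so LomX is active.
Fumarate is present, so LomG is inactive.
Ni²⁺ is absent, so JalA is inactive.
Required activator BexF is absent, so *morQ* is not transcribed.

OFF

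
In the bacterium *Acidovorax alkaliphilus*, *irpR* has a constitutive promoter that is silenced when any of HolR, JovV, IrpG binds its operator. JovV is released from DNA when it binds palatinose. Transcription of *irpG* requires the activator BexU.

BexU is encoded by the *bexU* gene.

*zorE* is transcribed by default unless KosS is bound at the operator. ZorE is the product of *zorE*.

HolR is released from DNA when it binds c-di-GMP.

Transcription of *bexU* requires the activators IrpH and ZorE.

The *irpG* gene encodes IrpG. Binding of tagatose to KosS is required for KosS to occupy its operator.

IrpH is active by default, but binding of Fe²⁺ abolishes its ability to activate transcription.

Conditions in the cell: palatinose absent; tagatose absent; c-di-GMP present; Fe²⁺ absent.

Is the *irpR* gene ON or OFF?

OFF

c-di-GMP is present, so HolR is inactive.
Palatinose is absent, so JovV is active.
Fe²⁺ is absent, so IrpH is active.
Tagatose is absent, so KosS is inactive.
With no repressor bound, *zorE* is transcribed.
So ZorE is produced and active.
No repressor is bound and IrpH and ZorE are active, so *bexU* is transcribed.
So BexU is produced and active.
No repressor is bound and BexU is active, so *irpG* is transcribed.
So IrpG is produced and active.
With repressor JovV bound, *irpR* is not transcribed.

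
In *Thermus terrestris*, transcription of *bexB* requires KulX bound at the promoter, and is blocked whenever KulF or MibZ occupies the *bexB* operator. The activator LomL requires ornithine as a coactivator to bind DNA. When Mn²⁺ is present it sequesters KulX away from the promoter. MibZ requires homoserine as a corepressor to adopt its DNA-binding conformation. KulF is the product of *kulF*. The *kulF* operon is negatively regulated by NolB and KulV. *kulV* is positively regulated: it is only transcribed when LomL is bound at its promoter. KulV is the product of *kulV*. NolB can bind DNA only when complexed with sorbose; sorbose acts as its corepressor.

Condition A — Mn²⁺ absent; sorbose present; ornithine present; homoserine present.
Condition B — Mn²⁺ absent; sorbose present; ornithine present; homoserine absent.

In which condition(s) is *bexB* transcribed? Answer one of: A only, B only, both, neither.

Condition A:
Mn²⁺ is absent, so KulX is active.
Sorbose is present, so NolB is active.
Ornithine is present, so LomL is active.
No repressor is bound and LomL is active, so *kulV* is transcribed.
So KulV is produced and active.
With repressor NolB bound, *kulF* is not transcribed.
So KulF is not produced.
Homoserine is present, so MibZ is active.
With repressor MibZ bound, *bexB* is not transcribed.
→ *bexB* is OFF in A.
Condition B:
Mn²⁺ is absent, so KulX is active.
Sorbose is present, so NolB is active.
Ornithine is present, so LomL is active.
No repressor is bound and LomL is active, so *kulV* is transcribed.
So KulV is produced and active.
With repressor NolB bound, *kulF* is not transcribed.
So KulF is not produced.
Homoserine is absent, so MibZ is inactive.
No repressor is bound and KulX is active, so *bexB* is transcribed.
→ *bexB* is ON in B.

B only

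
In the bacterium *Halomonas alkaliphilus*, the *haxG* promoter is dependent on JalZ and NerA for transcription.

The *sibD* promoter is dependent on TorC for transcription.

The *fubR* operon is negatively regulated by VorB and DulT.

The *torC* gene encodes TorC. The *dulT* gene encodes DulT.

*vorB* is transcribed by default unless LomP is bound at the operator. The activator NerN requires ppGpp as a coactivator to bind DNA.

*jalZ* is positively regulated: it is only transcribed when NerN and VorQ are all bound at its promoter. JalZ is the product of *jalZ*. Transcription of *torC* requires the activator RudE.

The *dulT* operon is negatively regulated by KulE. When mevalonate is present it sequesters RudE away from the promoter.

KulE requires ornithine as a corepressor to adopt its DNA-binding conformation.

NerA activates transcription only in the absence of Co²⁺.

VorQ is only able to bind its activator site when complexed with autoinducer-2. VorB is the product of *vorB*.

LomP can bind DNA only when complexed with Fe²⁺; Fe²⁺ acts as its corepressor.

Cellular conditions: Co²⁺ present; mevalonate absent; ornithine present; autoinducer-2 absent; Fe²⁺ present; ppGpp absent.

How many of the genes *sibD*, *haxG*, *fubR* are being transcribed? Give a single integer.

2

Mevalonate is absent, so RudE is active.
No repressor is bound and RudE is active, so *torC* is transcribed.
So TorC is produced and active.
No repressor is bound and TorC is active, so *sibD* is transcribed.
→ *sibD* is ON.
ppGpp is absent, so NerN is inactive.
Autoinducer-2 is absent, so VorQ is inactive.
Required activator NerN is absent, so *jalZ* is not transcribed.
So JalZ is not produced.
Co²⁺ is present, so NerA is inactive.
Required activator JalZ is absent, so *haxG* is not transcribed.
→ *haxG* is OFF.
Fe²⁺ is present, so LomP is active.
With repressor LomP bound, *vorB* is not transcribed.
So VorB is not produced.
Ornithine is present, so KulE is active.
With repressor KulE bound, *dulT* is not transcribed.
So DulT is not produced.
With no repressor bound, *fubR* is transcribed.
→ *fubR* is ON.
2 of the 3 genes are transcribed.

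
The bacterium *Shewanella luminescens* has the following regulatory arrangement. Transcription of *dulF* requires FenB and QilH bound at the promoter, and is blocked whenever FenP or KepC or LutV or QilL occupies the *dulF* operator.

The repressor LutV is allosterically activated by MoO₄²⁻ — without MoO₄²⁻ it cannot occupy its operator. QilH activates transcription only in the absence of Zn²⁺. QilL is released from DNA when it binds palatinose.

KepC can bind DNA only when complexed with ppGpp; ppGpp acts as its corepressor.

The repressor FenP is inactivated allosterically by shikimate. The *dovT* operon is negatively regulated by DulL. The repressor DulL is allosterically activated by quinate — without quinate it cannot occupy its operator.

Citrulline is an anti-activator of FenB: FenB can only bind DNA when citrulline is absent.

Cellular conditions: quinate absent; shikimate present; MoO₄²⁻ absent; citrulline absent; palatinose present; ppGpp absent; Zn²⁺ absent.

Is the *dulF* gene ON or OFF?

ON

Citrulline is absent, so FenB is active.
Shikimate is present, so FenP is inactive.
ppGpp is absent, so KepC is inactive.
Zn²⁺ is absent, so QilH is active.
MoO₄²⁻ is absent, so LutV is inactive.
Palatinose is present, so QilL is inactive.
No repressor is bound and FenB and QilH are active, so *dulF* is transcribed.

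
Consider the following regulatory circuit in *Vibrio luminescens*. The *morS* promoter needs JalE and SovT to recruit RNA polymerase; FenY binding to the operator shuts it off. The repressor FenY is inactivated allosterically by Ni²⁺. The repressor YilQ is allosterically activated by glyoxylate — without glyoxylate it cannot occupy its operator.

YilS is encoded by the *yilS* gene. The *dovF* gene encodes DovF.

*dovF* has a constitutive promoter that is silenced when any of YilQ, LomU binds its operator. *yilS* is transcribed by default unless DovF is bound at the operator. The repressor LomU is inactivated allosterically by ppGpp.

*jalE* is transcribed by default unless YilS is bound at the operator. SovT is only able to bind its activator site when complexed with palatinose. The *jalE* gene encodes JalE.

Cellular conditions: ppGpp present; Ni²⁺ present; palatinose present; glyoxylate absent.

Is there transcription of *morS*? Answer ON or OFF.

ON

Ni²⁺ is present, so FenY is inactive.
Glyoxylate is absent, so YilQ is inactive.
ppGpp is present, so LomU is inactive.
With no repressor bound, *dovF* is transcribed.
So DovF is produced and active.
With repressor DovF bound, *yilS* is not transcribed.
So YilS is not produced.
With no repressor bound, *jalE* is transcribed.
So JalE is produced and active.
Palatinose is present, so SovT is active.
No repressor is bound and JalE and SovT are active, so *morS* is transcribed.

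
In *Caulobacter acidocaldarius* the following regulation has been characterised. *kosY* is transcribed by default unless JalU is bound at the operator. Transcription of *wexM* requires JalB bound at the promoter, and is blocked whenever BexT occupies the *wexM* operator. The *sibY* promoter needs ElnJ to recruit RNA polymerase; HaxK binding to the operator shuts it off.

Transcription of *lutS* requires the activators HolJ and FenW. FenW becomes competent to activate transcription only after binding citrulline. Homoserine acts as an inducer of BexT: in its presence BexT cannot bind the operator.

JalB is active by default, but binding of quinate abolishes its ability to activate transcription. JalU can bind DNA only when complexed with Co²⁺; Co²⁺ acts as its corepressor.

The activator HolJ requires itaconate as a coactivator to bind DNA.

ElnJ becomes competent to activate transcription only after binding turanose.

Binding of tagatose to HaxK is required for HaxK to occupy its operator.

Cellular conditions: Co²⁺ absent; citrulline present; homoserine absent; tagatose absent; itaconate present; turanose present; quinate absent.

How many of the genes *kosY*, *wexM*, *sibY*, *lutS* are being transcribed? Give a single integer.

Co²⁺ is absent, so JalU is inactive.
With no repressor bound, *kosY* is transcribed.
→ *kosY* is ON.
Homoserine is absent, so BexT is active.
Quinate is absent, so JalB is active.
With repressor BexT bound, *wexM* is not transcribed.
→ *wexM* is OFF.
Turanose is present, so ElnJ is active.
Tagatose is absent, so HaxK is inactive.
No repressor is bound and ElnJ is active, so *sibY* is transcribed.
→ *sibY* is ON.
Itaconate is present, so HolJ is active.
Citrulline is present, so FenW is active.
No repressor is bound and HolJ and FenW are active, so *lutS* is transcribed.
→ *lutS* is ON.
3 of the 4 genes are transcribed.

3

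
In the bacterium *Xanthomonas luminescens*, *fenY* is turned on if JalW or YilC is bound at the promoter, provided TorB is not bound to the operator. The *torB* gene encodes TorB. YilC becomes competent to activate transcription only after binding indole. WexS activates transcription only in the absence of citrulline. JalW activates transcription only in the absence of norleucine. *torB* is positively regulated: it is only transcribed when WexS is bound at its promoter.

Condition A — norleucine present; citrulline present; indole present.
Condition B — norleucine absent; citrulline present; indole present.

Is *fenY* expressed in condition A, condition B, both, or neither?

Condition A:
Norleucine is present, so JalW is inactive.
Citrulline is present, so WexS is inactive.
Required activator WexS is absent, so *torB* is not transcribed.
So TorB is not produced.
Indole is present, so YilC is active.
Activator YilC is present, so *fenY* is transcribed.
→ *fenY* is ON in A.
Condition B:
Norleucine is absent, so JalW is active.
Citrulline is present, so WexS is inactive.
Required activator WexS is absent, so *torB* is not transcribed.
So TorB is not produced.
Indole is present, so YilC is active.
Activator JalW is present, so *fenY* is transcribed.
→ *fenY* is ON in B.

both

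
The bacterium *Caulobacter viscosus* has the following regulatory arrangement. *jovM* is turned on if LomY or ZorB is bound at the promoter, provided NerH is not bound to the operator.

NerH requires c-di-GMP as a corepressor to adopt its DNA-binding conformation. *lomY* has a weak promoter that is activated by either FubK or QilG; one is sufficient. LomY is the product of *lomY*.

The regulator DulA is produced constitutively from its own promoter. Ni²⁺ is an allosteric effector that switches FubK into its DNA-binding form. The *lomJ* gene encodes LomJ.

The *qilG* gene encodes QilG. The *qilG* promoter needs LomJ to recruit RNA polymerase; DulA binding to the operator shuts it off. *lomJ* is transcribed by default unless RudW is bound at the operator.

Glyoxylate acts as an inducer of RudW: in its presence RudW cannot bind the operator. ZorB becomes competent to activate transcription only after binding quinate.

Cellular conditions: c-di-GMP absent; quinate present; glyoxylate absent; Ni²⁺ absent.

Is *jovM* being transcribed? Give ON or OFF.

Ni²⁺ is absent, so FubK is inactive.
DulA is produced constitutively and is active.
Glyoxylate is absent, so RudW is active.
With repressor RudW bound, *lomJ* is not transcribed.
So LomJ is not produced.
With repressor DulA bound, *qilG* is not transcribed.
So QilG is not produced.
No activator is available at the *lomY* promoter, so *lomY* is not transcribed.
So LomY is not produced.
Quinate is present, so ZorB is active.
c-di-GMP is absent, so NerH is inactive.
Activator ZorB is present, so *jovM* is transcribed.

ON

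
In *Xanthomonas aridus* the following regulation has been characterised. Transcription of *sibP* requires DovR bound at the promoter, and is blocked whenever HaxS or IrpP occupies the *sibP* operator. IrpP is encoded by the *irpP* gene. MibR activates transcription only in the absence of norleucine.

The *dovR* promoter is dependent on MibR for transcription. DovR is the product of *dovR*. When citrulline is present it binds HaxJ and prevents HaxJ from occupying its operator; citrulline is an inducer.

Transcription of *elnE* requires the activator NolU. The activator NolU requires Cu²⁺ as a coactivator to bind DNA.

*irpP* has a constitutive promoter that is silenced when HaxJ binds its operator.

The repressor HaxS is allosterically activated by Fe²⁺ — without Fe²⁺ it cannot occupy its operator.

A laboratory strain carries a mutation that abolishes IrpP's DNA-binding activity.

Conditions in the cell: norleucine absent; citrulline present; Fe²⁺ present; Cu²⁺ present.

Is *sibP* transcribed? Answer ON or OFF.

Fe²⁺ is present, so HaxS is active.
Norleucine is absent, so MibR is active.
No repressor is bound and MibR is active, so *dovR* is transcribed.
So DovR is produced and active.
IrpP is non-functional in this strain, so it has no effect.
With repressor HaxS bound, *sibP* is not transcribed.

OFF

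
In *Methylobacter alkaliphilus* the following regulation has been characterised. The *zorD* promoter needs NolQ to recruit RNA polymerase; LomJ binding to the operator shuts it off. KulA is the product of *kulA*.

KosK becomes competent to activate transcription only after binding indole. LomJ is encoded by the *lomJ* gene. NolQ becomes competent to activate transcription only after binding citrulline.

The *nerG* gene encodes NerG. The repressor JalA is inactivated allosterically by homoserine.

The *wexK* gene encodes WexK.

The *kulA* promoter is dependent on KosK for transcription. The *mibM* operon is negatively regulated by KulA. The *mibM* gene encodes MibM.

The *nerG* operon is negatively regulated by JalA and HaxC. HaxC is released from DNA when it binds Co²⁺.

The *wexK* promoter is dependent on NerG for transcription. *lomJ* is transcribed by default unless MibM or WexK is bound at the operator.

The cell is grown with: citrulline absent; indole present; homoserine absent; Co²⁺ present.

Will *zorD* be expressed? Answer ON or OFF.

OFF

Citrulline is absent, so NolQ is inactive.
Indole is present, so KosK is active.
No repressor is bound and KosK is active, so *kulA* is transcribed.
So KulA is produced and active.
With repressor KulA bound, *mibM* is not transcribed.
So MibM is not produced.
Homoserine is absent, so JalA is active.
Co²⁺ is present, so HaxC is inactive.
With repressor JalA bound, *nerG* is not transcribed.
So NerG is not produced.
Required activator NerG is absent, so *wexK* is not transcribed.
So WexK is not produced.
With no repressor bound, *lomJ* is transcribed.
So LomJ is produced and active.
With repressor LomJ bound, *zorD* is not transcribed.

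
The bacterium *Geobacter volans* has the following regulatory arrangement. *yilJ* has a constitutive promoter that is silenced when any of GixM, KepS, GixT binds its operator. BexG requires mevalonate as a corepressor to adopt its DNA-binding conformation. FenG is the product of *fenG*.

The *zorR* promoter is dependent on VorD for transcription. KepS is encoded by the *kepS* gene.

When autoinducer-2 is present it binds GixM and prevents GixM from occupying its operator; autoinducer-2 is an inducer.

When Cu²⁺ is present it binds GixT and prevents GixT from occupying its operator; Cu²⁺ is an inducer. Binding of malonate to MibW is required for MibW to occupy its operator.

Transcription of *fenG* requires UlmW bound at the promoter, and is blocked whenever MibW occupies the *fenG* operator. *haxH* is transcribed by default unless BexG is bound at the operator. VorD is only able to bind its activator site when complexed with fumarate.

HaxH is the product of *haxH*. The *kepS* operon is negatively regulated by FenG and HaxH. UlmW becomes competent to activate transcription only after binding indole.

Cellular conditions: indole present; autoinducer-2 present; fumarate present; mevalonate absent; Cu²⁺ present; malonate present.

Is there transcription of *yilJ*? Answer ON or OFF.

ON

Autoinducer-2 is present, so GixM is inactive.
Indole is present, so UlmW is active.
Malonate is present, so MibW is active.
With repressor MibW bound, *fenG* is not transcribed.
So FenG is not produced.
Mevalonate is absent, so BexG is inactive.
With no repressor bound, *haxH* is transcribed.
So HaxH is produced and active.
With repressor HaxH bound, *kepS* is not transcribed.
So KepS is not produced.
Cu²⁺ is present, so GixT is inactive.
With no repressor bound, *yilJ* is transcribed.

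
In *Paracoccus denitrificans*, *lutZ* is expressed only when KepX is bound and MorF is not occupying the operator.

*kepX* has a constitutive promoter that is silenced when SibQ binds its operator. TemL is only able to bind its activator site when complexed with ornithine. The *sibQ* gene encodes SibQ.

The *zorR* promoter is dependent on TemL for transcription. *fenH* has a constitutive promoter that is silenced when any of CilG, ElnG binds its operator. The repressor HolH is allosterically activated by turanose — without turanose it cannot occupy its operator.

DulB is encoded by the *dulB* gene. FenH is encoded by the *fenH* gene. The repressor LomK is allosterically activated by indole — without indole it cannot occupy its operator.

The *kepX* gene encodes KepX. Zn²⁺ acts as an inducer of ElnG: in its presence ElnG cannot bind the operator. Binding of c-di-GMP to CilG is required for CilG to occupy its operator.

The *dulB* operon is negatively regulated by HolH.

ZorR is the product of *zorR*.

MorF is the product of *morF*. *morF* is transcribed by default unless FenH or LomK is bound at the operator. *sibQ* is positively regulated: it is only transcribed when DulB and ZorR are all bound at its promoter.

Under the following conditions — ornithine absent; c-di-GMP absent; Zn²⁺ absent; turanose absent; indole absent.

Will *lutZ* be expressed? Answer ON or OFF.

Turanose is absent, so HolH is inactive.
With no repressor bound, *dulB* is transcribed.
So DulB is produced and active.
Ornithine is absent, so TemL is inactive.
Required activator TemL is absent, so *zorR* is not transcribed.
So ZorR is not produced.
Required activator ZorR is absent, so *sibQ* is not transcribed.
So SibQ is not produced.
With no repressor bound, *kepX* is transcribed.
So KepX is produced and active.
c-di-GMP is absent, so CilG is inactive.
Zn²⁺ is absent, so ElnG is active.
With repressor ElnG bound, *fenH* is not transcribed.
So FenH is not produced.
Indole is absent, so LomK is inactive.
With no repressor bound, *morF* is transcribed.
So MorF is produced and active.
With repressor MorF bound, *lutZ* is not transcribed.

OFF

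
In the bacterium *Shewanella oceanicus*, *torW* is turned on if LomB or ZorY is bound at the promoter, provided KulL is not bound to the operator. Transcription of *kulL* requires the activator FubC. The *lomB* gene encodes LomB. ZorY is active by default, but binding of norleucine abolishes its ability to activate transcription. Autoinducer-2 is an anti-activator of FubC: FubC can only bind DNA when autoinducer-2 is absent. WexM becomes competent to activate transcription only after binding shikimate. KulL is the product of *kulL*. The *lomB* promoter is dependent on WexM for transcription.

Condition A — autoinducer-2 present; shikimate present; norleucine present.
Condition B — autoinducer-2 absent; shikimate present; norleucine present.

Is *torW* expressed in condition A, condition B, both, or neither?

A only

Condition A:
Autoinducer-2 is present, so FubC is inactive.
Required activator FubC is absent, so *kulL* is not transcribed.
So KulL is not produced.
Shikimate is present, so WexM is active.
No repressor is bound and WexM is active, so *lomB* is transcribed.
So LomB is produced and active.
Norleucine is present, so ZorY is inactive.
Activator LomB is present, so *torW* is transcribed.
→ *torW* is ON in A.
Condition B:
Autoinducer-2 is absent, so FubC is active.
No repressor is bound and FubC is active, so *kulL* is transcribed.
So KulL is produced and active.
Shikimate is present, so WexM is active.
No repressor is bound and WexM is active, so *lomB* is transcribed.
So LomB is produced and active.
Norleucine is present, so ZorY is inactive.
With repressor KulL bound, *torW* is not transcribed.
→ *torW* is OFF in B.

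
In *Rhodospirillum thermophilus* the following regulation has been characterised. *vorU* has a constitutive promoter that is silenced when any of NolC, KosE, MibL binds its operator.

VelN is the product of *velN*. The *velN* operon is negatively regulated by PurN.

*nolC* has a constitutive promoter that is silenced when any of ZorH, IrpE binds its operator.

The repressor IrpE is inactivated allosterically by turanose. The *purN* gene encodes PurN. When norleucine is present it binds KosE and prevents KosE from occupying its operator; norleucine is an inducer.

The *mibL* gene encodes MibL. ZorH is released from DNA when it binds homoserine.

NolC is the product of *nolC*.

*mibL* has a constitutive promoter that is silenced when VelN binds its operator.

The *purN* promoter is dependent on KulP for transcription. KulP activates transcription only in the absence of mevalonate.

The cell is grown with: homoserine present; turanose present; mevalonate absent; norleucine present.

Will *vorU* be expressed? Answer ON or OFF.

Homoserine is present, so ZorH is inactive.
Turanose is present, so IrpE is inactive.
With no repressor bound, *nolC* is transcribed.
So NolC is produced and active.
Norleucine is present, so KosE is inactive.
Mevalonate is absent, so KulP is active.
No repressor is bound and KulP is active, so *purN* is transcribed.
So PurN is produced and active.
With repressor PurN bound, *velN* is not transcribed.
So VelN is not produced.
With no repressor bound, *mibL* is transcribed.
So MibL is produced and active.
With repressor NolC bound, *vorU* is not transcribed.

OFF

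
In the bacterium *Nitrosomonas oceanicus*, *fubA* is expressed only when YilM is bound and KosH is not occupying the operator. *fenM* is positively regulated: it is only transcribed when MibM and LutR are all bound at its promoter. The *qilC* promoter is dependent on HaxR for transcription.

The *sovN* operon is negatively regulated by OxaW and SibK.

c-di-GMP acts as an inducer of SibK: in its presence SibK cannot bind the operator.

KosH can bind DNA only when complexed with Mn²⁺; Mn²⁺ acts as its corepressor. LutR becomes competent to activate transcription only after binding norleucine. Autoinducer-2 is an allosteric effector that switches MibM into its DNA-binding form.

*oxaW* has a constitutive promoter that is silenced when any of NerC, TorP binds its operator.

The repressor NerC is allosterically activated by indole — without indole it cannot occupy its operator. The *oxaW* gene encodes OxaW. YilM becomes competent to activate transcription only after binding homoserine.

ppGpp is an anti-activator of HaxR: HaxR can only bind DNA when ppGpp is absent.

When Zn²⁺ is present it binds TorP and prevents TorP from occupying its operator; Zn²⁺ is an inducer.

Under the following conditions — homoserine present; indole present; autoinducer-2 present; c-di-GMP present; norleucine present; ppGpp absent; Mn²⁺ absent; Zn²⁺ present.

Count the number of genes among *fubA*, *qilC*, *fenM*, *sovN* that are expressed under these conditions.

4

Mn²⁺ is absent, so KosH is inactive.
Homoserine is present, so YilM is active.
No repressor is bound and YilM is active, so *fubA* is transcribed.
→ *fubA* is ON.
ppGpp is absent, so HaxR is active.
No repressor is bound and HaxR is active, so *qilC* is transcribed.
→ *qilC* is ON.
Autoinducer-2 is present, so MibM is active.
Norleucine is present, so LutR is active.
No repressor is bound and MibM and LutR are active, so *fenM* is transcribed.
→ *fenM* is ON.
Indole is present, so NerC is active.
Zn²⁺ is present, so TorP is inactive.
With repressor NerC bound, *oxaW* is not transcribed.
So OxaW is not produced.
c-di-GMP is present, so SibK is inactive.
With no repressor bound, *sovN* is transcribed.
→ *sovN* is ON.
4 of the 4 genes are transcribed.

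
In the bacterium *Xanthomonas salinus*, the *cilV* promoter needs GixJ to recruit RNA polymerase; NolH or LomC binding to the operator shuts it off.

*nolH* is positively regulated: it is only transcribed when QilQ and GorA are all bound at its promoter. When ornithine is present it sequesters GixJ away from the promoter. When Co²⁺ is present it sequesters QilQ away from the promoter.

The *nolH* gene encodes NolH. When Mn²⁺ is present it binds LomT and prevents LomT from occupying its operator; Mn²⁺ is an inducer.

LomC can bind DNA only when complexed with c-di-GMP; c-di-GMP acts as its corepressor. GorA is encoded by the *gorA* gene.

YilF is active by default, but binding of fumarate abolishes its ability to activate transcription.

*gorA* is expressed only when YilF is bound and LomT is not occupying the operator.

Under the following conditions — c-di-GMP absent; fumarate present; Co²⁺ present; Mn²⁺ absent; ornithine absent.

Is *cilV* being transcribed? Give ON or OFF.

Co²⁺ is present, so QilQ is inactive.
Fumarate is present, so YilF is inactive.
Mn²⁺ is absent, so LomT is active.
With repressor LomT bound, *gorA* is not transcribed.
So GorA is not produced.
Required activator QilQ is absent, so *nolH* is not transcribed.
So NolH is not produced.
Ornithine is absent, so GixJ is active.
c-di-GMP is absent, so LomC is inactive.
No repressor is bound and GixJ is active, so *cilV* is transcribed.

ON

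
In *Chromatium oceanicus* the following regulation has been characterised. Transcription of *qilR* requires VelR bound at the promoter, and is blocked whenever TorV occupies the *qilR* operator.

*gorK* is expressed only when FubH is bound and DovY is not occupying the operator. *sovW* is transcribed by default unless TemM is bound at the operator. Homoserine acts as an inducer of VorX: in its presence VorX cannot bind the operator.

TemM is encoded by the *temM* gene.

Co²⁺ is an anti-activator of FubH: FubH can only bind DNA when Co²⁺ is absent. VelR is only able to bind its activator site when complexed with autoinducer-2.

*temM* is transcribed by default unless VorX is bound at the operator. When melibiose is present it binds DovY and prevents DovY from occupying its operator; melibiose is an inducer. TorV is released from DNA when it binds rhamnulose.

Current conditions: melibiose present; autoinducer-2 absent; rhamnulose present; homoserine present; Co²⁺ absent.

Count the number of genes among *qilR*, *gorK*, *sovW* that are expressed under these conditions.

1

Autoinducer-2 is absent, so VelR is inactive.
Rhamnulose is present, so TorV is inactive.
Required activator VelR is absent, so *qilR* is not transcribed.
→ *qilR* is OFF.
Co²⁺ is absent, so FubH is active.
Melibiose is present, so DovY is inactive.
No repressor is bound and FubH is active, so *gorK* is transcribed.
→ *gorK* is ON.
Homoserine is present, so VorX is inactive.
With no repressor bound, *temM* is transcribed.
So TemM is produced and active.
With repressor TemM bound, *sovW* is not transcribed.
→ *sovW* is OFF.
1 of the 3 genes is transcribed.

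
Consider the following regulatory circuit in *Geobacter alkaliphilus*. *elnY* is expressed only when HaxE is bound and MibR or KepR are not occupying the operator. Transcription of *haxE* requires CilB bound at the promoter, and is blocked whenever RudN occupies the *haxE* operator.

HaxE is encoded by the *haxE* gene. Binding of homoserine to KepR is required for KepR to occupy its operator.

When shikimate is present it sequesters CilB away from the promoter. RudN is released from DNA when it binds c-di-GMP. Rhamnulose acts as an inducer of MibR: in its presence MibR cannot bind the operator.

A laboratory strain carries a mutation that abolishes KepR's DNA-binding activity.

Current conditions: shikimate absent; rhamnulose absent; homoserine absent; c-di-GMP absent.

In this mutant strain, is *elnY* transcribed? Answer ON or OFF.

OFF

Rhamnulose is absent, so MibR is active.
KepR is non-functional in this strain, so it has no effect.
Shikimate is absent, so CilB is active.
c-di-GMP is absent, so RudN is active.
With repressor RudN bound, *haxE* is not transcribed.
So HaxE is not produced.
With repressor MibR bound, *elnY* is not transcribed.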